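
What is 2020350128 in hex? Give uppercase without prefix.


2020350128 = 786C18B0 hex

786C18B0


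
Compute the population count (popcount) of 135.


0b10000111 has 4 set bits

4


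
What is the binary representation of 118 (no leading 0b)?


118 = 1110110 in binary

1110110


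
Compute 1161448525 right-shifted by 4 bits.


0b1000101001110100100110001001101 >> 4 = 0b100010100111010010011000100 = 72590532

72590532


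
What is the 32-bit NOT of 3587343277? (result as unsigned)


~0b11010101110100101000001110101101 = 0b101010001011010111110001010010 = 707624018 (32-bit unsigned)

707624018


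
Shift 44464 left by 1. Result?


0b1010110110110000 << 1 = 0b10101101101100000 = 88928

88928


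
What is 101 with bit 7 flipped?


101 ^ (1 << 7) = 101 ^ 128 = 229

229


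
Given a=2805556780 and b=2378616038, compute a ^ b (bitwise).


2805556780 ^ 2378616038 = 721398474

721398474


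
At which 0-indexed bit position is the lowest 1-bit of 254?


0b11111110. Lowest set bit at position 1

1


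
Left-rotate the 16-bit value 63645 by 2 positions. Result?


Rotate 0b1111100010011101 left by 2 (16-bit) = 0b1110001001110111 = 57975

57975


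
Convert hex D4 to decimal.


D4 hex = 212 decimal

212


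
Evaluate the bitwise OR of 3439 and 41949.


0b110101101111 | 0b1010001111011101 = 0b1010111111111111 = 45055

45055


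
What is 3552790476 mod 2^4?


3552790476 & 15 = 12

12


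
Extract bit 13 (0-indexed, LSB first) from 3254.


0b110010110110, position 13 = 0

0


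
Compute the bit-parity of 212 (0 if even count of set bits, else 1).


0b11010100 has 4 ones => parity 0

0


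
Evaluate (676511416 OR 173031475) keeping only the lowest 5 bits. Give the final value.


Step 1: 676511416 | 173031475 = 710082235
Step 2: 710082235 & 31 = 27

27


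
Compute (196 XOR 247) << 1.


Step 1: 196 ^ 247 = 51
Step 2: 51 << 1 = 102

102


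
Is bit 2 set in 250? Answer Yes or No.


0b11111010, bit 2 = 0. No

No


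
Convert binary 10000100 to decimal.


10000100 in decimal = 132

132


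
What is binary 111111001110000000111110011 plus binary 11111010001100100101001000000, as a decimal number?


111111001110000000111110011 + 11111010001100100101001000000 = 100111001011010100110000110011 = 657280051

657280051


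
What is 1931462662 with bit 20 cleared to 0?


1931462662 & ~(1 << 20) = 1930414086

1930414086


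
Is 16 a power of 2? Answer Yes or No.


0b10000. Only one bit set => Yes

Yes


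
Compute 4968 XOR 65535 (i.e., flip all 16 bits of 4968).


4968 ^ 65535 = 60567

60567


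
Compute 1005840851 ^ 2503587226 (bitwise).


0b111011111100111110100111010011 ^ 0b10010101001110011011010110011010 = 0b10101110110010100101110001001001 = 2932497481

2932497481


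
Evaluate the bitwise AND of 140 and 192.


0b10001100 & 0b11000000 = 0b10000000 = 128

128


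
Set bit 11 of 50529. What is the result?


50529 | (1 << 11) = 50529 | 2048 = 52577

52577


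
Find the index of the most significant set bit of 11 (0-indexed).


0b1011. Highest set bit at position 3

3


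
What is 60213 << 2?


0b1110101100110101 << 2 = 0b111010110011010100 = 240852

240852


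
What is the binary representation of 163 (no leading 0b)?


163 = 10100011 in binary

10100011


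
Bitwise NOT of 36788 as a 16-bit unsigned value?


~0b1000111110110100 = 0b111000001001011 = 28747 (16-bit unsigned)

28747


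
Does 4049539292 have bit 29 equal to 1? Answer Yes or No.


0b11110001010111110001000011011100, bit 29 = 1. Yes

Yes


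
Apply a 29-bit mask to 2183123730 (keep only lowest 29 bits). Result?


2183123730 & 536870911 = 35640082

35640082


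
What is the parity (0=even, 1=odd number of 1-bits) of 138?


0b10001010 has 3 ones => parity 1

1


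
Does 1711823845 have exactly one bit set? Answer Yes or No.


0b1100110000010000101101111100101. Multiple bits set => No

No


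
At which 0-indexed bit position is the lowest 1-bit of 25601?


0b110010000000001. Lowest set bit at position 0

0


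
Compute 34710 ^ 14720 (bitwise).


0b1000011110010110 ^ 0b11100110000000 = 0b1011111000010110 = 48662

48662


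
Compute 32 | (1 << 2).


32 | (1 << 2) = 32 | 4 = 36

36


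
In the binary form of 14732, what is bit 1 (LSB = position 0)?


0b11100110001100, position 1 = 0

0


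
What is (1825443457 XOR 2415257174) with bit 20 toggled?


Step 1: 1825443457 ^ 2415257174 = 3812354263
Step 2: 3812354263 ^ (1 << 20) = 3812354263 ^ 1048576 = 3811305687

3811305687


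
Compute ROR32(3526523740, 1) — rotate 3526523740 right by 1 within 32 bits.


Rotate 0b11010010001100100111101101011100 right by 1 (32-bit) = 0b1101001000110010011110110101110 = 1763261870

1763261870


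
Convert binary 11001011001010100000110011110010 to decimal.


11001011001010100000110011110010 in decimal = 3408530674

3408530674


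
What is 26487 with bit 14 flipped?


26487 ^ (1 << 14) = 26487 ^ 16384 = 10103

10103


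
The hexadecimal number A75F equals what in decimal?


A75F hex = 42847 decimal

42847


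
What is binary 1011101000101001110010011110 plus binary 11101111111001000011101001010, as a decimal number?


1011101000101001110010011110 + 11101111111001000011101001010 = 101001100111110010001111101000 = 698295272

698295272


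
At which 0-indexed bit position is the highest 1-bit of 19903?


0b100110110111111. Highest set bit at position 14

14


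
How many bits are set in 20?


0b10100 has 2 set bits

2


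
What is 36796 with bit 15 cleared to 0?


36796 & ~(1 << 15) = 4028

4028


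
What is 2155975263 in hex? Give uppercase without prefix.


2155975263 = 8081925F hex

8081925F


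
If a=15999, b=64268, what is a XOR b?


15999 ^ 64268 = 50547

50547


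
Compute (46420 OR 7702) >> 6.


Step 1: 46420 | 7702 = 48982
Step 2: 48982 >> 6 = 765

765


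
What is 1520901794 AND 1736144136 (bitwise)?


0b1011010101001110001111010100010 & 0b1100111011110110111010100001000 = 0b1000010001000110001010000000000 = 1109595136

1109595136


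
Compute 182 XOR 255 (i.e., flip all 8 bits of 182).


182 ^ 255 = 73

73


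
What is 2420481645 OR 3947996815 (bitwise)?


0b10010000010001011001111001101101 | 0b11101011010100011010011010001111 = 0b11111011010101011011111011101111 = 4216700655

4216700655


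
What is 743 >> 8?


0b1011100111 >> 8 = 0b10 = 2

2


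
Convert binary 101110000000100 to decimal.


101110000000100 in decimal = 23556

23556


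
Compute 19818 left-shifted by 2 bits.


0b100110101101010 << 2 = 0b10011010110101000 = 79272

79272


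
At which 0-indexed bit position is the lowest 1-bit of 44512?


0b1010110111100000. Lowest set bit at position 5

5


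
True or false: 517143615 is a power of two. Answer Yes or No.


0b11110110100101111110000111111. Multiple bits set => No

No


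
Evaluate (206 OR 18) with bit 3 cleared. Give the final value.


Step 1: 206 | 18 = 222
Step 2: 222 & ~(1 << 3) = 214

214


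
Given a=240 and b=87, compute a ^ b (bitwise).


240 ^ 87 = 167

167


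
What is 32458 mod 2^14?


32458 & 16383 = 16074

16074


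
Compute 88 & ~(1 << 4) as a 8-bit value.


88 & ~(1 << 4) = 72

72


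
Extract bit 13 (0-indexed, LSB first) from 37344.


0b1001000111100000, position 13 = 0

0


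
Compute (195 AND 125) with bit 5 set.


Step 1: 195 & 125 = 65
Step 2: 65 | (1 << 5) = 65 | 32 = 97

97


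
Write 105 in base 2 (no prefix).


105 = 1101001 in binary

1101001


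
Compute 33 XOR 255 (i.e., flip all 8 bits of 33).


33 ^ 255 = 222

222


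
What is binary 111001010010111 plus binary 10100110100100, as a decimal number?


111001010010111 + 10100110100100 = 1001110000111011 = 39995

39995


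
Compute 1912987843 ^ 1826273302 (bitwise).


0b1110010000001011110000011000011 ^ 0b1101100110110101011100000010110 = 0b11110110111110101100011010101 = 517953749

517953749


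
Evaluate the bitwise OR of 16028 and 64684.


0b11111010011100 | 0b1111110010101100 = 0b1111111010111100 = 65212

65212


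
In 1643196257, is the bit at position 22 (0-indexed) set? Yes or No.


0b1100001111100010010111101100001, bit 22 = 1. Yes

Yes


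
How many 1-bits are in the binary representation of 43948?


0b1010101110101100 has 9 set bits

9


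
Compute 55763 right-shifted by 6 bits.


0b1101100111010011 >> 6 = 0b1101100111 = 871

871


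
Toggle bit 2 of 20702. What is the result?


20702 ^ (1 << 2) = 20702 ^ 4 = 20698

20698


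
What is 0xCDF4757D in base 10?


CDF4757D hex = 3455350141 decimal

3455350141


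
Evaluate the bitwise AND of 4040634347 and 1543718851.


0b11110000110101110010111111101011 & 0b1011100000000110100011111000011 = 0b1010000000000110000011111000011 = 1342375875

1342375875


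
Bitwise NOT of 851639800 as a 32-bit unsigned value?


~0b110010110000101111110111111000 = 0b11001101001111010000001000000111 = 3443327495 (32-bit unsigned)

3443327495


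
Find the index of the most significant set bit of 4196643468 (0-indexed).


0b11111010001000111011001010001100. Highest set bit at position 31

31


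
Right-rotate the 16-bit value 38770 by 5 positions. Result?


Rotate 0b1001011101110010 right by 5 (16-bit) = 0b1001010010111011 = 38075

38075


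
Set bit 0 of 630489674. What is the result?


630489674 | (1 << 0) = 630489674 | 1 = 630489675

630489675


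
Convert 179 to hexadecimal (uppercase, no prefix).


179 = B3 hex

B3


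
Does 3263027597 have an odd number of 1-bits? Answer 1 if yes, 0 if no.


0b11000010011111011101100110001101 has 18 ones => parity 0

0


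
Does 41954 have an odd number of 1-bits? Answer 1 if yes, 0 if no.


0b1010001111100010 has 8 ones => parity 0

0


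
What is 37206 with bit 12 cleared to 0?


37206 & ~(1 << 12) = 33110

33110


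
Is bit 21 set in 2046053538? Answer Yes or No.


0b1111001111101000100110010100010, bit 21 = 1. Yes

Yes


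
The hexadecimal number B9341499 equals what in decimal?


B9341499 hex = 3107198105 decimal

3107198105


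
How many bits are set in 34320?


0b1000011000010000 has 4 set bits

4


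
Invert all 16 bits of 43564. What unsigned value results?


43564 ^ 65535 = 21971

21971


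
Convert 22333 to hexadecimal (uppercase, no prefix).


22333 = 573D hex

573D


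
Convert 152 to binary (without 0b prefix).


152 = 10011000 in binary

10011000


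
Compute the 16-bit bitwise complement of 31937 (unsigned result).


~0b111110011000001 = 0b1000001100111110 = 33598 (16-bit unsigned)

33598


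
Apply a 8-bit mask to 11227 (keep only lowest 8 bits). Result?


11227 & 255 = 219

219


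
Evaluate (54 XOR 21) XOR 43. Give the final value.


Step 1: 54 ^ 21 = 35
Step 2: 35 ^ 43 = 8

8


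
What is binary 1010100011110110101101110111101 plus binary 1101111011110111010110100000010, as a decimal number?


1010100011110110101101110111101 + 1101111011110111010110100000010 = 11000011111101110000100010111111 = 3287746751

3287746751


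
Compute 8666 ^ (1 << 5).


8666 ^ (1 << 5) = 8666 ^ 32 = 8698

8698


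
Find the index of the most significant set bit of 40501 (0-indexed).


0b1001111000110101. Highest set bit at position 15

15


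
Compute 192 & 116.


0b11000000 & 0b1110100 = 0b1000000 = 64

64


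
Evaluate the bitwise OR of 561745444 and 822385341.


0b100001011110111000111000100100 | 0b110001000001001001101010111101 = 0b110001011111111001111010111101 = 830447293

830447293


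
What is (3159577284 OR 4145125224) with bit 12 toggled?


Step 1: 3159577284 | 4145125224 = 4283684844
Step 2: 4283684844 ^ (1 << 12) = 4283684844 ^ 4096 = 4283680748

4283680748


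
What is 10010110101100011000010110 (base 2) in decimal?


10010110101100011000010110 in decimal = 39503382

39503382


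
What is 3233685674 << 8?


0b11000000101111100010000010101010 << 8 = 0b1100000010111110001000001010101000000000 = 827823532544

827823532544


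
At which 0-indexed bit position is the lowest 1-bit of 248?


0b11111000. Lowest set bit at position 3

3


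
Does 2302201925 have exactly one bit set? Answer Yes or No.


0b10001001001110001101000001000101. Multiple bits set => No

No


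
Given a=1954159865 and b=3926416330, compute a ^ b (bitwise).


1954159865 ^ 3926416330 = 2658289459

2658289459


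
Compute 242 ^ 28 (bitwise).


0b11110010 ^ 0b11100 = 0b11101110 = 238

238


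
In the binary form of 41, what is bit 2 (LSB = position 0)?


0b101001, position 2 = 0

0


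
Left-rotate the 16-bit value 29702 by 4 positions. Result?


Rotate 0b111010000000110 left by 4 (16-bit) = 0b100000001100111 = 16487

16487


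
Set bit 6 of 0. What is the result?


0 | (1 << 6) = 0 | 64 = 64

64


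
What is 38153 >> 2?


0b1001010100001001 >> 2 = 0b10010101000010 = 9538

9538


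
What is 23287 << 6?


0b101101011110111 << 6 = 0b101101011110111000000 = 1490368

1490368


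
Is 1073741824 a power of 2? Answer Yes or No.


0b1000000000000000000000000000000. Only one bit set => Yes

Yes


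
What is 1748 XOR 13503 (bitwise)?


0b11011010100 ^ 0b11010010111111 = 0b11001001101011 = 12907

12907


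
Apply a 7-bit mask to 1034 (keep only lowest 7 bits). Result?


1034 & 127 = 10

10


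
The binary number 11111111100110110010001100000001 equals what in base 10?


11111111100110110010001100000001 in decimal = 4288357121

4288357121


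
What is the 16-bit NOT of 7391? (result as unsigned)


~0b1110011011111 = 0b1110001100100000 = 58144 (16-bit unsigned)

58144


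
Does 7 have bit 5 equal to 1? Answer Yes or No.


0b111, bit 5 = 0. No

No


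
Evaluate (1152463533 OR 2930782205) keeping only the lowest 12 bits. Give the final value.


Step 1: 1152463533 | 2930782205 = 4004593661
Step 2: 4004593661 & 4095 = 4093

4093


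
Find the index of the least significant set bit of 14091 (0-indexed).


0b11011100001011. Lowest set bit at position 0

0


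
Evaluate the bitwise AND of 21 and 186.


0b10101 & 0b10111010 = 0b10000 = 16

16


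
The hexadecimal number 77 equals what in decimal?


77 hex = 119 decimal

119


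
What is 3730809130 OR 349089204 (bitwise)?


0b11011110010111111010000100101010 | 0b10100110011101010110110110100 = 0b11011110110111111010110110111110 = 3739200958

3739200958


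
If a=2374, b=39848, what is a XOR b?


2374 ^ 39848 = 37614

37614


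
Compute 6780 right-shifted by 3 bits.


0b1101001111100 >> 3 = 0b1101001111 = 847

847


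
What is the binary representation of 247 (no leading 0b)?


247 = 11110111 in binary

11110111


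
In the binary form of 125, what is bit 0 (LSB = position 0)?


0b1111101, position 0 = 1

1


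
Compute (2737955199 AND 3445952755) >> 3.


Step 1: 2737955199 & 3445952755 = 2166423667
Step 2: 2166423667 >> 3 = 270802958

270802958


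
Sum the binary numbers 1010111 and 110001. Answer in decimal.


1010111 + 110001 = 10001000 = 136

136


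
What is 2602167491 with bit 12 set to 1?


2602167491 | (1 << 12) = 2602167491 | 4096 = 2602171587

2602171587


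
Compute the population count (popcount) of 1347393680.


0b1010000010011111001100010010000 has 12 set bits

12


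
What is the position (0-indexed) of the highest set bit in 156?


0b10011100. Highest set bit at position 7

7


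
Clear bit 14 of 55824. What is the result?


55824 & ~(1 << 14) = 39440

39440


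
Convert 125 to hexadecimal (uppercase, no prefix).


125 = 7D hex

7D


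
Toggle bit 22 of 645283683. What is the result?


645283683 ^ (1 << 22) = 645283683 ^ 4194304 = 641089379

641089379


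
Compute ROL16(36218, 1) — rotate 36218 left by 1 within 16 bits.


Rotate 0b1000110101111010 left by 1 (16-bit) = 0b1101011110101 = 6901

6901


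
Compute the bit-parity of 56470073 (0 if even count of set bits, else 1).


0b11010111011010101000111001 has 15 ones => parity 1

1


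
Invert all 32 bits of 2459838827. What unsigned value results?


2459838827 ^ 4294967295 = 1835128468

1835128468


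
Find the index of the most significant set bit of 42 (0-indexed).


0b101010. Highest set bit at position 5

5


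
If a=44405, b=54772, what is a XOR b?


44405 ^ 54772 = 30849

30849


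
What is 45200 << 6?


0b1011000010010000 << 6 = 0b1011000010010000000000 = 2892800

2892800


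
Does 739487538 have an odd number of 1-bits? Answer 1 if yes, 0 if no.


0b101100000100111010111100110010 has 15 ones => parity 1

1


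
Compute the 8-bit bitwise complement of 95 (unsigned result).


~0b1011111 = 0b10100000 = 160 (8-bit unsigned)

160


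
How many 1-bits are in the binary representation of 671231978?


0b101000000000100010111111101010 has 13 set bits

13


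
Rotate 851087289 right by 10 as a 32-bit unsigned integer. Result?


Rotate 0b110010101110101000111110111001 right by 10 (32-bit) = 0b11101110010011001010111010100011 = 3998002851

3998002851


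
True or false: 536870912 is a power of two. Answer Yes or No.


0b100000000000000000000000000000. Only one bit set => Yes

Yes


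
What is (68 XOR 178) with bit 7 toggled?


Step 1: 68 ^ 178 = 246
Step 2: 246 ^ (1 << 7) = 246 ^ 128 = 118

118


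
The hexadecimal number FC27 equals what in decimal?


FC27 hex = 64551 decimal

64551


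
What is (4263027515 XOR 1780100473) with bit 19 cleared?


Step 1: 4263027515 ^ 1780100473 = 2483195458
Step 2: 2483195458 & ~(1 << 19) = 2483195458

2483195458


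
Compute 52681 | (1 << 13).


52681 | (1 << 13) = 52681 | 8192 = 60873

60873


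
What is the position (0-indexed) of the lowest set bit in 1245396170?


0b1001010001110110011110011001010. Lowest set bit at position 1

1


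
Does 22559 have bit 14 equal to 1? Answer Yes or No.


0b101100000011111, bit 14 = 1. Yes

Yes


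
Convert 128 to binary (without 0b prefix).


128 = 10000000 in binary

10000000


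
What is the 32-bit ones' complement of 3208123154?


3208123154 ^ 4294967295 = 1086844141

1086844141


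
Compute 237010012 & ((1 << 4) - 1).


237010012 & 15 = 12

12


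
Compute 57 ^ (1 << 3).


57 ^ (1 << 3) = 57 ^ 8 = 49

49


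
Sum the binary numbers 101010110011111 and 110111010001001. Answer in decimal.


101010110011111 + 110111010001001 = 1100010000101000 = 50216

50216


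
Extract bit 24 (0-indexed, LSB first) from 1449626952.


0b1010110011001111000110101001000, position 24 = 0

0


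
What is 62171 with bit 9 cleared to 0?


62171 & ~(1 << 9) = 61659

61659


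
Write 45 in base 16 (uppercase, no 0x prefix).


45 = 2D hex

2D


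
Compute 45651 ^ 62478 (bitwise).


0b1011001001010011 ^ 0b1111010000001110 = 0b100011001011101 = 18013

18013


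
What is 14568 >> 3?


0b11100011101000 >> 3 = 0b11100011101 = 1821

1821


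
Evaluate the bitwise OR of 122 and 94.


0b1111010 | 0b1011110 = 0b1111110 = 126

126


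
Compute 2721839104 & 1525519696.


0b10100010001110111111100000000000 & 0b1011010111011011001010101010000 = 0b10001010011001000000000000 = 36278272

36278272


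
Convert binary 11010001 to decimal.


11010001 in decimal = 209

209


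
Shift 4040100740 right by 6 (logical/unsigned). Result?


0b11110000110011110000101110000100 >> 6 = 0b11110000110011110000101110 = 63126574

63126574


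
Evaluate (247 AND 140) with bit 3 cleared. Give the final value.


Step 1: 247 & 140 = 132
Step 2: 132 & ~(1 << 3) = 132

132


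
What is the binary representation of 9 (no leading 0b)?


9 = 1001 in binary

1001


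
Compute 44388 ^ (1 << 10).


44388 ^ (1 << 10) = 44388 ^ 1024 = 43364

43364


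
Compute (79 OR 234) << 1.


Step 1: 79 | 234 = 239
Step 2: 239 << 1 = 478

478


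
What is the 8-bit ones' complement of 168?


168 ^ 255 = 87

87


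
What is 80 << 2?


0b1010000 << 2 = 0b101000000 = 320

320


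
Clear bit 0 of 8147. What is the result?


8147 & ~(1 << 0) = 8146

8146


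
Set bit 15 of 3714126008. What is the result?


3714126008 | (1 << 15) = 3714126008 | 32768 = 3714158776

3714158776


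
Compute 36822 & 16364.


0b1000111111010110 & 0b11111111101100 = 0b111111000100 = 4036

4036


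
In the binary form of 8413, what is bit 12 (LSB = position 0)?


0b10000011011101, position 12 = 0

0


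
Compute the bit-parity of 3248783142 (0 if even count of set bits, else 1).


0b11000001101001000111111100100110 has 16 ones => parity 0

0


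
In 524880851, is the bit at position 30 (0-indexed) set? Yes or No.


0b11111010010010000101111010011, bit 30 = 0. No

No


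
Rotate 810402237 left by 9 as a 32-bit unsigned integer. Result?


Rotate 0b110000010011011100000110111101 left by 9 (32-bit) = 0b10011011100000110111101001100000 = 2609085024

2609085024


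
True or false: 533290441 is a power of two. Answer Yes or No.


0b11111110010010101110111001001. Multiple bits set => No

No


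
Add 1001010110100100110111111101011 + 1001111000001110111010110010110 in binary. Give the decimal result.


1001010110100100110111111101011 + 1001111000001110111010110010110 = 10011001110110011110010110000001 = 2581194113

2581194113


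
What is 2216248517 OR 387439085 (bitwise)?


0b10000100000110010100010011000101 | 0b10111000101111101100111101101 = 0b10010111000111111101110111101101 = 2535448045

2535448045


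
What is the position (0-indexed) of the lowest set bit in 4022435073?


0b11101111110000010111110100000001. Lowest set bit at position 0

0


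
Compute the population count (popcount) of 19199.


0b100101011111111 has 11 set bits

11


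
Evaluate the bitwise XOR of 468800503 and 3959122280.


0b11011111100010101001111110111 ^ 0b11101011111110110110100101101000 = 0b11110000000010100011101010011111 = 4027202207

4027202207


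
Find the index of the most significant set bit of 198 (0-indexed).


0b11000110. Highest set bit at position 7

7


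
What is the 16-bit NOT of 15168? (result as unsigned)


~0b11101101000000 = 0b1100010010111111 = 50367 (16-bit unsigned)

50367


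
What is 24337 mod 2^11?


24337 & 2047 = 1809

1809


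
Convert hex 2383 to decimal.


2383 hex = 9091 decimal

9091


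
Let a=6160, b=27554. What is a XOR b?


6160 ^ 27554 = 29618

29618


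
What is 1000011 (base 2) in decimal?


1000011 in decimal = 67

67


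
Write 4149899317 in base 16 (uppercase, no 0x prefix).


4149899317 = F75A7035 hex

F75A7035


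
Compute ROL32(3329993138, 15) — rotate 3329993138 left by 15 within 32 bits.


Rotate 0b11000110011110111010100110110010 left by 15 (32-bit) = 0b11010100110110010110001100111101 = 3571016509

3571016509


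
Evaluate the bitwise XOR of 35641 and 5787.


0b1000101100111001 ^ 0b1011010011011 = 0b1001110110100010 = 40354

40354


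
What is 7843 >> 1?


0b1111010100011 >> 1 = 0b111101010001 = 3921

3921


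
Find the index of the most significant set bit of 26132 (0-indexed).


0b110011000010100. Highest set bit at position 14

14


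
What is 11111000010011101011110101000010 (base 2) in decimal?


11111000010011101011110101000010 in decimal = 4165909826

4165909826


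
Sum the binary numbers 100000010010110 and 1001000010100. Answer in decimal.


100000010010110 + 1001000010100 = 101001010101010 = 21162

21162


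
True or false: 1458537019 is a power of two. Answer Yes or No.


0b1010110111011111000001000111011. Multiple bits set => No

No


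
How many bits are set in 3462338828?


0b11001110010111110001100100001100 has 16 set bits

16


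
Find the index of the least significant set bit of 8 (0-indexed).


0b1000. Lowest set bit at position 3

3


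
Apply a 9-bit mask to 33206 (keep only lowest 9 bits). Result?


33206 & 511 = 438

438


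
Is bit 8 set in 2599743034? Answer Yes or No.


0b10011010111101001110111000111010, bit 8 = 0. No

No


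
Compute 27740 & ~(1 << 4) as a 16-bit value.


27740 & ~(1 << 4) = 27724

27724


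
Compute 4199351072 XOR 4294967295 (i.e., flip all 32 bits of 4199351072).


4199351072 ^ 4294967295 = 95616223

95616223


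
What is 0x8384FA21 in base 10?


8384FA21 hex = 2206530081 decimal

2206530081


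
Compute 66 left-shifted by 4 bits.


0b1000010 << 4 = 0b10000100000 = 1056

1056


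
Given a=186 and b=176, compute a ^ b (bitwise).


186 ^ 176 = 10

10


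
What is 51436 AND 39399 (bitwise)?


0b1100100011101100 & 0b1001100111100111 = 0b1000100011100100 = 35044

35044


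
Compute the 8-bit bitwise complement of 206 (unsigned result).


~0b11001110 = 0b110001 = 49 (8-bit unsigned)

49


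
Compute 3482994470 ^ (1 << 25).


3482994470 ^ (1 << 25) = 3482994470 ^ 33554432 = 3449440038

3449440038


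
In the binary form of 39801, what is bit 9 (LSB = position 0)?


0b1001101101111001, position 9 = 1

1


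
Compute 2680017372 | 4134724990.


0b10011111101111011101000111011100 | 0b11110110011100101110010101111110 = 0b11111111111111111111010111111110 = 4294964734

4294964734


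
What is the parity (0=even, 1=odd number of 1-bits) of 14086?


0b11011100000110 has 7 ones => parity 1

1


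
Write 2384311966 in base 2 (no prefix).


2384311966 = 10001110000111011011011010011110 in binary

10001110000111011011011010011110


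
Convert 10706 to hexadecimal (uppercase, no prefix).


10706 = 29D2 hex

29D2


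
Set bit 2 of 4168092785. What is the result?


4168092785 | (1 << 2) = 4168092785 | 4 = 4168092789

4168092789


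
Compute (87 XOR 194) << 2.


Step 1: 87 ^ 194 = 149
Step 2: 149 << 2 = 596

596


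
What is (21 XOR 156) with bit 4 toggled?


Step 1: 21 ^ 156 = 137
Step 2: 137 ^ (1 << 4) = 137 ^ 16 = 153

153


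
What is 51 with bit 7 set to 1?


51 | (1 << 7) = 51 | 128 = 179

179


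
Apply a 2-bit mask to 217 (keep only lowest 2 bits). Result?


217 & 3 = 1

1


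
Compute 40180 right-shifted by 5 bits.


0b1001110011110100 >> 5 = 0b10011100111 = 1255

1255


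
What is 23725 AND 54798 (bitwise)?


0b101110010101101 & 0b1101011000001110 = 0b101010000001100 = 21516

21516


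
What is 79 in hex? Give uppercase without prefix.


79 = 4F hex

4F


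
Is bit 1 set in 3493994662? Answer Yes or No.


0b11010000010000100010000010100110, bit 1 = 1. Yes

Yes


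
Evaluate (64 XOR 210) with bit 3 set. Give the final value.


Step 1: 64 ^ 210 = 146
Step 2: 146 | (1 << 3) = 146 | 8 = 154

154


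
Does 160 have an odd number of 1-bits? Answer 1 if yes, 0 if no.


0b10100000 has 2 ones => parity 0

0


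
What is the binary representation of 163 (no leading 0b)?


163 = 10100011 in binary

10100011


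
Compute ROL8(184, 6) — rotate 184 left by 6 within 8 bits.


Rotate 0b10111000 left by 6 (8-bit) = 0b101110 = 46

46


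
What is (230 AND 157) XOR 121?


Step 1: 230 & 157 = 132
Step 2: 132 ^ 121 = 253

253


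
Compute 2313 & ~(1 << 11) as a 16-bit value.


2313 & ~(1 << 11) = 265

265


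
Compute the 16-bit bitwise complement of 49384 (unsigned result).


~0b1100000011101000 = 0b11111100010111 = 16151 (16-bit unsigned)

16151


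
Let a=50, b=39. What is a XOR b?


50 ^ 39 = 21

21


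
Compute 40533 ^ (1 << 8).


40533 ^ (1 << 8) = 40533 ^ 256 = 40789

40789


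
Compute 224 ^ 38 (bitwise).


0b11100000 ^ 0b100110 = 0b11000110 = 198

198


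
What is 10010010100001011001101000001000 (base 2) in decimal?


10010010100001011001101000001000 in decimal = 2458229256

2458229256


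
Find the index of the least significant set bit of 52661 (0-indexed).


0b1100110110110101. Lowest set bit at position 0

0


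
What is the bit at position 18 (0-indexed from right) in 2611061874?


0b10011011101000011010010001110010, position 18 = 0

0


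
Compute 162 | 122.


0b10100010 | 0b1111010 = 0b11111010 = 250

250


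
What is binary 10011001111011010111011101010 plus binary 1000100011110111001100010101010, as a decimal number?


10011001111011010111011101010 + 1000100011110111001100010101010 = 1010111101110010100011110010100 = 1471760276

1471760276


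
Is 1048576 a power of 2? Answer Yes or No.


0b100000000000000000000. Only one bit set => Yes

Yes


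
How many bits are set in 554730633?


0b100001000100001000010010001001 has 8 set bits

8


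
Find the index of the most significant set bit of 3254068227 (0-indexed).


0b11000001111101010010010000000011. Highest set bit at position 31

31


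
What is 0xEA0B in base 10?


EA0B hex = 59915 decimal

59915


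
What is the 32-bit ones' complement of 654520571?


654520571 ^ 4294967295 = 3640446724

3640446724


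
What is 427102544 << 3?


0b11001011101010001000101010000 << 3 = 0b11001011101010001000101010000000 = 3416820352

3416820352


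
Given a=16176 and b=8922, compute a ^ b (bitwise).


16176 ^ 8922 = 7658

7658


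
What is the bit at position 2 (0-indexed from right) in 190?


0b10111110, position 2 = 1

1


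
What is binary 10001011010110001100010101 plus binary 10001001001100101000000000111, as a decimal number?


10001011010110001100010101 + 10001001001100101000000000111 = 10011010100111011001100011100 = 324252444

324252444


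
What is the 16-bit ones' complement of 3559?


3559 ^ 65535 = 61976

61976


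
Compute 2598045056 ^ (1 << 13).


2598045056 ^ (1 << 13) = 2598045056 ^ 8192 = 2598053248

2598053248


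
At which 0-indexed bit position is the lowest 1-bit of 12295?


0b11000000000111. Lowest set bit at position 0

0


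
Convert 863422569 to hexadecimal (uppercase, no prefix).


863422569 = 3376C869 hex

3376C869


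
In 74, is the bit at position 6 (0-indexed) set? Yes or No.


0b1001010, bit 6 = 1. Yes

Yes


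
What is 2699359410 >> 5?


0b10100000111001001111010010110010 >> 5 = 0b101000001110010011110100101 = 84354981

84354981


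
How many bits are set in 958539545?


0b111001001000100010011100011001 has 13 set bits

13


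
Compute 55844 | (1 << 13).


55844 | (1 << 13) = 55844 | 8192 = 64036

64036


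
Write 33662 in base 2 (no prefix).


33662 = 1000001101111110 in binary

1000001101111110


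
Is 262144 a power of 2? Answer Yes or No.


0b1000000000000000000. Only one bit set => Yes

Yes


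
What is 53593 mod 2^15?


53593 & 32767 = 20825

20825


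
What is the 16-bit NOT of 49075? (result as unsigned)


~0b1011111110110011 = 0b100000001001100 = 16460 (16-bit unsigned)

16460


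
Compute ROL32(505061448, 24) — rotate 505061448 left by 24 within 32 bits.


Rotate 0b11110000110101010000001001000 left by 24 (32-bit) = 0b1001000000111100001101010100000 = 1209932448

1209932448


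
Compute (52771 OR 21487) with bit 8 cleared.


Step 1: 52771 | 21487 = 57327
Step 2: 57327 & ~(1 << 8) = 57071

57071


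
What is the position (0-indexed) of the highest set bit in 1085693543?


0b1000000101101100101111001100111. Highest set bit at position 30

30


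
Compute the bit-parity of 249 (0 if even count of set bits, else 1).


0b11111001 has 6 ones => parity 0

0


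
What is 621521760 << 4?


0b100101000010111010101101100000 << 4 = 0b1001010000101110101011011000000000 = 9944348160

9944348160


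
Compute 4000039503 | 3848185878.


0b11101110011010111100001001001111 | 0b11100101010111101010100000010110 = 0b11101111011111111110101001011111 = 4018137695

4018137695


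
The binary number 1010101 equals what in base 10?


1010101 in decimal = 85

85


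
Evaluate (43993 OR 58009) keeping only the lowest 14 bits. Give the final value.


Step 1: 43993 | 58009 = 60377
Step 2: 60377 & 16383 = 11225

11225


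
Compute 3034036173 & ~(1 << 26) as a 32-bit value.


3034036173 & ~(1 << 26) = 2966927309

2966927309


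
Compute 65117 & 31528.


0b1111111001011101 & 0b111101100101000 = 0b111101000001000 = 31240

31240


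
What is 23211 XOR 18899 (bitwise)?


0b101101010101011 ^ 0b100100111010011 = 0b1001101111000 = 4984

4984


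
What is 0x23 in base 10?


23 hex = 35 decimal

35


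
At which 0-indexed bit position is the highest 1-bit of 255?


0b11111111. Highest set bit at position 7

7


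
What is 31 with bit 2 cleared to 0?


31 & ~(1 << 2) = 27

27


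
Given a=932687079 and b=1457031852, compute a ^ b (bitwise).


932687079 ^ 1457031852 = 1632577099

1632577099


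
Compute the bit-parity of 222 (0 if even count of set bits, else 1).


0b11011110 has 6 ones => parity 0

0


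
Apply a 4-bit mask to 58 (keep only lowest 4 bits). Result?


58 & 15 = 10

10


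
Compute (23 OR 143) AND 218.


Step 1: 23 | 143 = 159
Step 2: 159 & 218 = 154

154


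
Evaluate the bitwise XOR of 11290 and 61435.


0b10110000011010 ^ 0b1110111111111011 = 0b1100001111100001 = 50145

50145


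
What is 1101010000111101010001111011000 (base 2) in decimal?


1101010000111101010001111011000 in decimal = 1780392920

1780392920


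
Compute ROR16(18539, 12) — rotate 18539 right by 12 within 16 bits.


Rotate 0b100100001101011 right by 12 (16-bit) = 0b1000011010110100 = 34484

34484


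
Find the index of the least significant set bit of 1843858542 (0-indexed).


0b1101101111001110000110001101110. Lowest set bit at position 1

1


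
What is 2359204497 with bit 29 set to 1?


2359204497 | (1 << 29) = 2359204497 | 536870912 = 2896075409

2896075409


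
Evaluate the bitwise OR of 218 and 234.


0b11011010 | 0b11101010 = 0b11111010 = 250

250


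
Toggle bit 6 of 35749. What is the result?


35749 ^ (1 << 6) = 35749 ^ 64 = 35813

35813


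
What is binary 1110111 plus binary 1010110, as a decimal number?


1110111 + 1010110 = 11001101 = 205

205


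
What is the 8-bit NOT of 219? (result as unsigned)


~0b11011011 = 0b100100 = 36 (8-bit unsigned)

36


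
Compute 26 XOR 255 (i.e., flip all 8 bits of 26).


26 ^ 255 = 229

229


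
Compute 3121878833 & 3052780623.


0b10111010000101000001011100110001 & 0b10110101111101011011110001001111 = 0b10110000000101000001010000000001 = 2954105857

2954105857


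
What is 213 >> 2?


0b11010101 >> 2 = 0b110101 = 53

53


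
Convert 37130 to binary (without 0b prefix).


37130 = 1001000100001010 in binary

1001000100001010


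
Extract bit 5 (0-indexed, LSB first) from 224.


0b11100000, position 5 = 1

1


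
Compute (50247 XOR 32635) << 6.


Step 1: 50247 ^ 32635 = 47932
Step 2: 47932 << 6 = 3067648

3067648


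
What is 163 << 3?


0b10100011 << 3 = 0b10100011000 = 1304

1304


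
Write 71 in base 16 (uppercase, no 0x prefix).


71 = 47 hex

47


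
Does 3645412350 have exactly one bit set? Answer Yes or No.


0b11011001010010001001001111111110. Multiple bits set => No

No


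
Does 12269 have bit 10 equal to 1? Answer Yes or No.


0b10111111101101, bit 10 = 1. Yes

Yes


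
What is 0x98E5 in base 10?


98E5 hex = 39141 decimal

39141


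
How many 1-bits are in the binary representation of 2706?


0b101010010010 has 5 set bits

5


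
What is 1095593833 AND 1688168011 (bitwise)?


0b1000001010011010110111101101001 & 0b1100100100111110110011001001011 = 0b1000000000011010110011001001001 = 1074619977

1074619977


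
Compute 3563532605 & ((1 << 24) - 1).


3563532605 & 16777215 = 6762813

6762813


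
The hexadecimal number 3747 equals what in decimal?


3747 hex = 14151 decimal

14151


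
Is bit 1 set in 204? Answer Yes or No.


0b11001100, bit 1 = 0. No

No


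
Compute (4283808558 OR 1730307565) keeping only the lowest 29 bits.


Step 1: 4283808558 | 1730307565 = 4286054383
Step 2: 4286054383 & 536870911 = 527957999

527957999


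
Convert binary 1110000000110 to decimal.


1110000000110 in decimal = 7174

7174


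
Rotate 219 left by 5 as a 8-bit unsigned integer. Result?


Rotate 0b11011011 left by 5 (8-bit) = 0b1111011 = 123

123


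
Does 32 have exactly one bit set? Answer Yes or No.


0b100000. Only one bit set => Yes

Yes


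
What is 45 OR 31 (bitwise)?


0b101101 | 0b11111 = 0b111111 = 63

63


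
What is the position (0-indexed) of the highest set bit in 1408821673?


0b1010011111110001110100110101001. Highest set bit at position 30

30


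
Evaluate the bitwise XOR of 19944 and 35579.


0b100110111101000 ^ 0b1000101011111011 = 0b1100011100010011 = 50963

50963


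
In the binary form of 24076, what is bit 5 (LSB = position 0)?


0b101111000001100, position 5 = 0

0


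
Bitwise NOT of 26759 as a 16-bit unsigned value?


~0b110100010000111 = 0b1001011101111000 = 38776 (16-bit unsigned)

38776


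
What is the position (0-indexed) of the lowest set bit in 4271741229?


0b11111110100111011001100100101101. Lowest set bit at position 0

0


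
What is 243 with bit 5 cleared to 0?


243 & ~(1 << 5) = 211

211


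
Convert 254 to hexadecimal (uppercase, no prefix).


254 = FE hex

FE


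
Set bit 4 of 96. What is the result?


96 | (1 << 4) = 96 | 16 = 112

112


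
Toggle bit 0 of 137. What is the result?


137 ^ (1 << 0) = 137 ^ 1 = 136

136


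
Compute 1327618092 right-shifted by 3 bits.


0b1001111001000011101100000101100 >> 3 = 0b1001111001000011101100000101 = 165952261

165952261


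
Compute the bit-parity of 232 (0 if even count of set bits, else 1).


0b11101000 has 4 ones => parity 0

0


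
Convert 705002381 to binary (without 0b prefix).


705002381 = 101010000001010111101110001101 in binary

101010000001010111101110001101


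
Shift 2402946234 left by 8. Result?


0b10001111001110100000110010111010 << 8 = 0b1000111100111010000011001011101000000000 = 615154235904

615154235904


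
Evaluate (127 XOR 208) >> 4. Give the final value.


Step 1: 127 ^ 208 = 175
Step 2: 175 >> 4 = 10

10


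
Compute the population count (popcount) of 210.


0b11010010 has 4 set bits

4


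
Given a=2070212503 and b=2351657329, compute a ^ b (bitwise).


2070212503 ^ 2351657329 = 4149190374

4149190374


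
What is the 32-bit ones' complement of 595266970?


595266970 ^ 4294967295 = 3699700325

3699700325


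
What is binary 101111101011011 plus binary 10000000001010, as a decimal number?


101111101011011 + 10000000001010 = 111111101100101 = 32613

32613


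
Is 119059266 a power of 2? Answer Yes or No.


0b111000110001011001101000010. Multiple bits set => No

No


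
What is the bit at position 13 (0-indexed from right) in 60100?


0b1110101011000100, position 13 = 1

1
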